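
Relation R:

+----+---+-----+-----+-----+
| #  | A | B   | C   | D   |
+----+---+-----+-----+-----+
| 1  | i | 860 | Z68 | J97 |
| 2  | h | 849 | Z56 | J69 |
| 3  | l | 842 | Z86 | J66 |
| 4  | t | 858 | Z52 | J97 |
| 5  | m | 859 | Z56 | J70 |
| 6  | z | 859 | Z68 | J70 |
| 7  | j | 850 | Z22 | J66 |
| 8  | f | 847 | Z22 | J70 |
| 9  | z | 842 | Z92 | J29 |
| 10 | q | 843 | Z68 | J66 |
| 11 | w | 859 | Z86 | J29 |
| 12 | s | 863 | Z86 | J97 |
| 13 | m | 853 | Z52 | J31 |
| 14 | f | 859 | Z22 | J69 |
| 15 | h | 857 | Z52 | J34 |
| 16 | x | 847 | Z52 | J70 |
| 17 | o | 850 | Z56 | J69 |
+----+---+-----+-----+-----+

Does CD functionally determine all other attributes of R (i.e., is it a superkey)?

No

Rows 2 and 17 have the same CD value (C=Z56, D=J69) but are distinct tuples, so CD does not determine every attribute — not a superkey.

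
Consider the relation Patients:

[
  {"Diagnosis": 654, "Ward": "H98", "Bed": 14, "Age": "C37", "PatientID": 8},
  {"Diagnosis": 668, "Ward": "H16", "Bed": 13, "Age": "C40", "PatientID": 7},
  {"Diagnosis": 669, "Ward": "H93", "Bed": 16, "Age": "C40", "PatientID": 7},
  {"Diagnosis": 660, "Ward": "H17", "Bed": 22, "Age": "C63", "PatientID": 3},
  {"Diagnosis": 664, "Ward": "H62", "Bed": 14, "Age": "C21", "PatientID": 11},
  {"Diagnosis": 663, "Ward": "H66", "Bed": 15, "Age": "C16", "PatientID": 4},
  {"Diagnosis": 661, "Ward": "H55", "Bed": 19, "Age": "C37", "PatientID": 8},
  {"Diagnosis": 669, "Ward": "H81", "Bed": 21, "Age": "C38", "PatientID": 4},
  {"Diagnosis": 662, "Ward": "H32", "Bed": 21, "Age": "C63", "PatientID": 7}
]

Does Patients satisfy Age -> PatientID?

Age=C37: 2 rows → PatientID = 8, 8 ✓
Age=C40: 2 rows → PatientID = 7, 7 ✓
Age=C63: 2 rows → PatientID takes values {3, 7} — violation
Age=C21: 1 row → PatientID = 11 ✓
Age=C16: 1 row → PatientID = 4 ✓
Age=C38: 1 row → PatientID = 4 ✓
Two rows agree on Age but differ on PatientID, so Age -> PatientID does not hold.

No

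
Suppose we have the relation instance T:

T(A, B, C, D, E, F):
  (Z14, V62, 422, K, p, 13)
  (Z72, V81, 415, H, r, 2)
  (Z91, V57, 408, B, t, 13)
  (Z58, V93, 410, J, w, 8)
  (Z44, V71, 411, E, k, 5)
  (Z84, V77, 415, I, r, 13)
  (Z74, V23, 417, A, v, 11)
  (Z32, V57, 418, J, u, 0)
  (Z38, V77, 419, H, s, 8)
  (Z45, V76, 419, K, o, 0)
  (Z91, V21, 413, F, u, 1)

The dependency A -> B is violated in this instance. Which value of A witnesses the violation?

Z91

A=Z14: 1 row → B = V62 ✓
A=Z72: 1 row → B = V81 ✓
A=Z91: 2 rows → B takes values {V57, V21} — violation
A=Z58: 1 row → B = V93 ✓
A=Z44: 1 row → B = V71 ✓
A=Z84: 1 row → B = V77 ✓
A=Z74: 1 row → B = V23 ✓
A=Z32: 1 row → B = V57 ✓
A=Z38: 1 row → B = V77 ✓
A=Z45: 1 row → B = V76 ✓
The only A value with inconsistent B is A=Z91.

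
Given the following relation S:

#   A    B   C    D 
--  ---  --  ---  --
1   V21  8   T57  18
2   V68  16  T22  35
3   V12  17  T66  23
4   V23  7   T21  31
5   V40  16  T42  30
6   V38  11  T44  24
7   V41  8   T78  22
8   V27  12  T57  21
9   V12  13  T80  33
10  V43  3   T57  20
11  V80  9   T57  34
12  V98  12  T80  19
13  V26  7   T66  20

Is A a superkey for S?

No

Rows 3 and 9 have the same A value A=V12 but are distinct tuples, so A does not determine every attribute — not a superkey.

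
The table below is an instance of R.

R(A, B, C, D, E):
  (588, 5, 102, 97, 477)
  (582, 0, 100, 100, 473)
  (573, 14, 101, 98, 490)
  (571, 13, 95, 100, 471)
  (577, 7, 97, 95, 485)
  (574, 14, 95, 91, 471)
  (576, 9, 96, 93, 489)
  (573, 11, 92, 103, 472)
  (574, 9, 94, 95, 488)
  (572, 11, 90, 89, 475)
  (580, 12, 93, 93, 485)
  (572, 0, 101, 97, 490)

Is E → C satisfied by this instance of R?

E=477: 1 row → C = 102 ✓
E=473: 1 row → C = 100 ✓
E=490: 2 rows → C = 101, 101 ✓
E=471: 2 rows → C = 95, 95 ✓
E=485: 2 rows → C takes values {97, 93} — violation
E=489: 1 row → C = 96 ✓
E=472: 1 row → C = 92 ✓
E=488: 1 row → C = 94 ✓
E=475: 1 row → C = 90 ✓
Two rows agree on E but differ on C, so E → C does not hold.

No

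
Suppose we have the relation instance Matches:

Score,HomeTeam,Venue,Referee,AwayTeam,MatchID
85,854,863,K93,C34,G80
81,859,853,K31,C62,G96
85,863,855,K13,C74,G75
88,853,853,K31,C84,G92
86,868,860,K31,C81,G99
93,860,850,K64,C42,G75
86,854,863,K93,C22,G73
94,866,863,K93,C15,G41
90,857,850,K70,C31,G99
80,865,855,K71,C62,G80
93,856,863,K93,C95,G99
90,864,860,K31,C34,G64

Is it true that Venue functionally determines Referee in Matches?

Venue=863: 4 rows → Referee = K93, K93, K93, K93 ✓
Venue=853: 2 rows → Referee = K31, K31 ✓
Venue=855: 2 rows → Referee takes values {K13, K71} — violation
Venue=860: 2 rows → Referee = K31, K31 ✓
Venue=850: 2 rows → Referee takes values {K64, K70} — violation
Two rows agree on Venue but differ on Referee, so Venue -> Referee does not hold.

No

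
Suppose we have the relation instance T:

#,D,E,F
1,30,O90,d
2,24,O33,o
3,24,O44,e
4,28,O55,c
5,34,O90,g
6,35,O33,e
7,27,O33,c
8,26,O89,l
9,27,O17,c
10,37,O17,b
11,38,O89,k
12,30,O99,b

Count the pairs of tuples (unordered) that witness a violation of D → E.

3

D=30: violating pairs (1,12) — 1 pair.
D=24: violating pairs (2,3) — 1 pair.
D=27: violating pairs (7,9) — 1 pair.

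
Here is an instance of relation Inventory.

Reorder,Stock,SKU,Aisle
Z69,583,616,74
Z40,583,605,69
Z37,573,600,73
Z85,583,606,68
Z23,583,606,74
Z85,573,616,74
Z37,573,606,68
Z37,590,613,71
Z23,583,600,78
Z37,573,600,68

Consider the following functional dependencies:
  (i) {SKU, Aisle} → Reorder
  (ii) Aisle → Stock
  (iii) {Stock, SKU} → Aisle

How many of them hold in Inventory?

0

(i) {SKU, Aisle} → Reorder: (SKU=616, Aisle=74): 2 rows → Reorder takes values {Z69, Z85} — violation; (SKU=606, Aisle=68): 2 rows → Reorder takes values {Z85, Z37} — violation — fails.
(ii) Aisle → Stock: Aisle=74: 3 rows → Stock takes values {583, 573} — violation; Aisle=68: 3 rows → Stock takes values {583, 573} — violation — fails.
(iii) {Stock, SKU} → Aisle: (Stock=573, SKU=600): 2 rows → Aisle takes values {73, 68} — violation; (Stock=583, SKU=606): 2 rows → Aisle takes values {68, 74} — violation — fails.
None of the 3 dependencies hold.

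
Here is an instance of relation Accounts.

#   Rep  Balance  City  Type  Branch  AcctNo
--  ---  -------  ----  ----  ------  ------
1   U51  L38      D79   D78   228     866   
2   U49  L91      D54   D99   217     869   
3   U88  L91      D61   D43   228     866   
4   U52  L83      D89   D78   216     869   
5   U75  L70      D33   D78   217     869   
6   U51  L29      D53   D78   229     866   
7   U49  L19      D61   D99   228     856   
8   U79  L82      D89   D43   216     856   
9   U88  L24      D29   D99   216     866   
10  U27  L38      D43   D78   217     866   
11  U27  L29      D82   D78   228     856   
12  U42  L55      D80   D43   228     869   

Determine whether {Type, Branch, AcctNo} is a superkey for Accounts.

All 12 rows have distinct {Type, Branch, AcctNo} values, so {Type, Branch, AcctNo} → (all attributes) holds and {Type, Branch, AcctNo} is a superkey.

Yes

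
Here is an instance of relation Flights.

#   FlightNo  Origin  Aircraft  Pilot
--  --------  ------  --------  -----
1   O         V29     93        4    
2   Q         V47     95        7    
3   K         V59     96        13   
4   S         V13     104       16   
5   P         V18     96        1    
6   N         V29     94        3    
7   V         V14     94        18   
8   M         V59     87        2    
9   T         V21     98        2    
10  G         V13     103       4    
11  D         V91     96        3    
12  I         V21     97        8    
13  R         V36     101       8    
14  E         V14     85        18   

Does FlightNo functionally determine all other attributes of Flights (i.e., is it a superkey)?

Yes

All 14 rows have distinct FlightNo values, so FlightNo → (all attributes) holds and FlightNo is a superkey.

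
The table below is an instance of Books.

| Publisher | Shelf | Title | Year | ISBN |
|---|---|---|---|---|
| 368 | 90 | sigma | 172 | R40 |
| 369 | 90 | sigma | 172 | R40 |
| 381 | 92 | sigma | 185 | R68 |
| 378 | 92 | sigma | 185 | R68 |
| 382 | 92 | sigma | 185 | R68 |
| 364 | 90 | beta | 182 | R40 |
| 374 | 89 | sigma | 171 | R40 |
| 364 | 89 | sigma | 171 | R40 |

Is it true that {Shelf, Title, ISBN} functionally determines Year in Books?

Yes

(Shelf=90, Title=sigma, ISBN=R40): 2 rows → Year = 172, 172 ✓
(Shelf=92, Title=sigma, ISBN=R68): 3 rows → Year = 185, 185, 185 ✓
(Shelf=90, Title=beta, ISBN=R40): 1 row → Year = 182 ✓
(Shelf=89, Title=sigma, ISBN=R40): 2 rows → Year = 171, 171 ✓
Every {Shelf, Title, ISBN} value is associated with a single Year value, so {Shelf, Title, ISBN} → Year holds.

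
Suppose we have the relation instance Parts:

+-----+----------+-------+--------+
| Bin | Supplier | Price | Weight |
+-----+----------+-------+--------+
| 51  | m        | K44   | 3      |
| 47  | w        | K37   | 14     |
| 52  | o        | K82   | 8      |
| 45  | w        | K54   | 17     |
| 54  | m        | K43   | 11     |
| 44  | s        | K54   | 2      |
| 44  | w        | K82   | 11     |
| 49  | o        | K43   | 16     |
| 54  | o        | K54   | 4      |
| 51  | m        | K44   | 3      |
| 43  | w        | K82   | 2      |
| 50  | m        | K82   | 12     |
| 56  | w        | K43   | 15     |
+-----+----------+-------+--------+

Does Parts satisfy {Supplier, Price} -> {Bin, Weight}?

(Supplier=m, Price=K44): 2 rows → {Bin,Weight} = (51, 3), (51, 3) ✓
(Supplier=w, Price=K37): 1 row → {Bin,Weight} = (47, 14) ✓
(Supplier=o, Price=K82): 1 row → {Bin,Weight} = (52, 8) ✓
(Supplier=w, Price=K54): 1 row → {Bin,Weight} = (45, 17) ✓
(Supplier=m, Price=K43): 1 row → {Bin,Weight} = (54, 11) ✓
(Supplier=s, Price=K54): 1 row → {Bin,Weight} = (44, 2) ✓
(Supplier=w, Price=K82): 2 rows → {Bin,Weight} takes values {(44, 11), (43, 2)} — violation
(Supplier=o, Price=K43): 1 row → {Bin,Weight} = (49, 16) ✓
(Supplier=o, Price=K54): 1 row → {Bin,Weight} = (54, 4) ✓
(Supplier=m, Price=K82): 1 row → {Bin,Weight} = (50, 12) ✓
(Supplier=w, Price=K43): 1 row → {Bin,Weight} = (56, 15) ✓
Two rows agree on {Supplier, Price} but differ on {Bin, Weight}, so {Supplier, Price} -> {Bin, Weight} does not hold.

No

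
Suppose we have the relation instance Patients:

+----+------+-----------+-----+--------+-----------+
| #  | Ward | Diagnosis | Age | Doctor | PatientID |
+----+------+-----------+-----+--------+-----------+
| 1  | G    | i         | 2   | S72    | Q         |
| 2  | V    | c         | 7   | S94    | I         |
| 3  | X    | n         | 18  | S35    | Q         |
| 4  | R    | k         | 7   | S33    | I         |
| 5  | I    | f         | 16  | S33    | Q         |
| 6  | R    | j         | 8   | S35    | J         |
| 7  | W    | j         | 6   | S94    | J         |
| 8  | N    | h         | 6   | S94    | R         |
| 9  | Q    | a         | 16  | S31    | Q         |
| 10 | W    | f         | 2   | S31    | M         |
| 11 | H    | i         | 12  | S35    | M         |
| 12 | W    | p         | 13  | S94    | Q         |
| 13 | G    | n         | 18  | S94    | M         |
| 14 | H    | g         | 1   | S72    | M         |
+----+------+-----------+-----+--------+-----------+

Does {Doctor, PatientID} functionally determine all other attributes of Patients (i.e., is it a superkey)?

Yes

All 14 rows have distinct {Doctor, PatientID} values, so {Doctor, PatientID} → (all attributes) holds and {Doctor, PatientID} is a superkey.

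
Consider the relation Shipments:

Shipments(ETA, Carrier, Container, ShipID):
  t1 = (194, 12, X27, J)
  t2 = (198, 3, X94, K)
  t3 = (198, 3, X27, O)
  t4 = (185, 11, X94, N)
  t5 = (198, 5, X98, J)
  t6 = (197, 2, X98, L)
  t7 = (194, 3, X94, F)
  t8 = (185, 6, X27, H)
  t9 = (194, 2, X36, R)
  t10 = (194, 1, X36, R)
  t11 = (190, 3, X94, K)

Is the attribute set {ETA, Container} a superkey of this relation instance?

No

Rows 9 and 10 have the same {ETA, Container} value (ETA=194, Container=X36) but are distinct tuples, so {ETA, Container} does not determine every attribute — not a superkey.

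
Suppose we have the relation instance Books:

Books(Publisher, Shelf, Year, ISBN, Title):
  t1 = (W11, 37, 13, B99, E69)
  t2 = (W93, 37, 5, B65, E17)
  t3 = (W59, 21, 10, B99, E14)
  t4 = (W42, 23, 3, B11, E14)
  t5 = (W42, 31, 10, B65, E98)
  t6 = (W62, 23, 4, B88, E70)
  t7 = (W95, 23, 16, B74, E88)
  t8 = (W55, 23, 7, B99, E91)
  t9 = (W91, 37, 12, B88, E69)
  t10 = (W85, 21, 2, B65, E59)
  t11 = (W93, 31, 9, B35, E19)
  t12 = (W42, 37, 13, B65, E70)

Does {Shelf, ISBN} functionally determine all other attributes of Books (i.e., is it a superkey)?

Rows 2 and 12 have the same {Shelf, ISBN} value (Shelf=37, ISBN=B65) but are distinct tuples, so {Shelf, ISBN} does not determine every attribute — not a superkey.

No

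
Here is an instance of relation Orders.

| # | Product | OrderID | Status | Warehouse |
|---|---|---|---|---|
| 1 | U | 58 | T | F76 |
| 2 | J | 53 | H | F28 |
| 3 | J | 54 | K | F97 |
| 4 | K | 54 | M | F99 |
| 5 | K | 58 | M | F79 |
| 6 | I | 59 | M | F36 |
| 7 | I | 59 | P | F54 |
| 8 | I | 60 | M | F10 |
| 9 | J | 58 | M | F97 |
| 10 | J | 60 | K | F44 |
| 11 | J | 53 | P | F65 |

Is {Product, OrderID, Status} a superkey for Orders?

Yes

All 11 rows have distinct {Product, OrderID, Status} values, so {Product, OrderID, Status} → (all attributes) holds and {Product, OrderID, Status} is a superkey.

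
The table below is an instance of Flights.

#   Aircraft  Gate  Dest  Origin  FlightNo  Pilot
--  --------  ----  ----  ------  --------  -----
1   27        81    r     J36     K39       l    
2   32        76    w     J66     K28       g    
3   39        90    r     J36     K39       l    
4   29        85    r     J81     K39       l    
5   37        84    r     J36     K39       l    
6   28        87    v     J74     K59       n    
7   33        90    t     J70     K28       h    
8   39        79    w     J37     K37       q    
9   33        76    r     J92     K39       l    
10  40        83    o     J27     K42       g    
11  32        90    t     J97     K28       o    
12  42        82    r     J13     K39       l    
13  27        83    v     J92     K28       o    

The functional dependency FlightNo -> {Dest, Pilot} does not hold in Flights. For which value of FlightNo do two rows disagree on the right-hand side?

FlightNo=K39: rows 1, 3, 4, 5, 9, 12 → {Dest,Pilot} = (r, l), (r, l), (r, l), (r, l), (r, l), (r, l) ✓
FlightNo=K28: rows 2, 7, 11, 13 → {Dest,Pilot} takes values {(w, g), (t, h), (t, o), (v, o)} — violation
FlightNo=K59: row 6 → {Dest,Pilot} = (v, n) ✓
FlightNo=K37: row 8 → {Dest,Pilot} = (w, q) ✓
FlightNo=K42: row 10 → {Dest,Pilot} = (o, g) ✓
The only FlightNo value with inconsistent RHS is FlightNo=K28.

K28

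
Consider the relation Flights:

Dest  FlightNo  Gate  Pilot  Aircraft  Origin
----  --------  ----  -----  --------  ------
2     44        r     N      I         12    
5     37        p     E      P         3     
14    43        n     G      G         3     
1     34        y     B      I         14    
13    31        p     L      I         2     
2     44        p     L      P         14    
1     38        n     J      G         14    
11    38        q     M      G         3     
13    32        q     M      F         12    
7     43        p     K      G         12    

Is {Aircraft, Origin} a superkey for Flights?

Two distinct rows share (Aircraft=G, Origin=3), so {Aircraft, Origin} does not determine every attribute — not a superkey.

No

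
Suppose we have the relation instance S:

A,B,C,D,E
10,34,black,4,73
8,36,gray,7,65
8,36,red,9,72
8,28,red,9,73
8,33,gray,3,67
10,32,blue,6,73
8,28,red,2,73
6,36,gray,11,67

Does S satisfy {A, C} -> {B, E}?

(A=10, C=black): 1 row → {B,E} = (34, 73) ✓
(A=8, C=gray): 2 rows → {B,E} takes values {(36, 65), (33, 67)} — violation
(A=8, C=red): 3 rows → {B,E} takes values {(36, 72), (28, 73)} — violation
(A=10, C=blue): 1 row → {B,E} = (32, 73) ✓
(A=6, C=gray): 1 row → {B,E} = (36, 67) ✓
Two rows agree on {A, C} but differ on {B, E}, so {A, C} -> {B, E} does not hold.

No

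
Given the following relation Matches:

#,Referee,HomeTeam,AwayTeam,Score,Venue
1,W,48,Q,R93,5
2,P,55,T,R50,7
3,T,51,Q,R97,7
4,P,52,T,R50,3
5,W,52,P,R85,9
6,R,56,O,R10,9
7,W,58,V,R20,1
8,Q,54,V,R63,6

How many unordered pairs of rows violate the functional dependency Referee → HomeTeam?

Referee=W: violating pairs (1,5), (1,7), (5,7) — 3 pairs.
Referee=P: violating pairs (2,4) — 1 pair.

4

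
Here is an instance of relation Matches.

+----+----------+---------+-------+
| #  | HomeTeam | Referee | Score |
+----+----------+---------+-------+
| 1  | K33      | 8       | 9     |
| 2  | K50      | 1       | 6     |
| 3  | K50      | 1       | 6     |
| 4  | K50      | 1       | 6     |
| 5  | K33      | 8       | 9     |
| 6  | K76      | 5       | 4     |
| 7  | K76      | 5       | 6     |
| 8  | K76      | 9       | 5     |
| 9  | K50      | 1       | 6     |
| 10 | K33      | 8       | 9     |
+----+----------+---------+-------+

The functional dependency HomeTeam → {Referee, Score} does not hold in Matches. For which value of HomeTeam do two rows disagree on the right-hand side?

K76

HomeTeam=K33: rows 1, 5, 10 → {Referee,Score} = (8, 9), (8, 9), (8, 9) ✓
HomeTeam=K50: rows 2, 3, 4, 9 → {Referee,Score} = (1, 6), (1, 6), (1, 6), (1, 6) ✓
HomeTeam=K76: rows 6, 7, 8 → {Referee,Score} takes values {(5, 4), (5, 6), (9, 5)} — violation
The only HomeTeam value with inconsistent RHS is HomeTeam=K76.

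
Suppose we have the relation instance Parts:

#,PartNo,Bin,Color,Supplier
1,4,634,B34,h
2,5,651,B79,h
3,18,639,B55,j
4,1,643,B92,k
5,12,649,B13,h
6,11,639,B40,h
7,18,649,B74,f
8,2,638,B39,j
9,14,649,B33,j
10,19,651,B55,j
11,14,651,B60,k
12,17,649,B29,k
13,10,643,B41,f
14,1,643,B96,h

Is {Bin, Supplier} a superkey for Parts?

All 14 rows have distinct {Bin, Supplier} values, so {Bin, Supplier} → (all attributes) holds and {Bin, Supplier} is a superkey.

Yes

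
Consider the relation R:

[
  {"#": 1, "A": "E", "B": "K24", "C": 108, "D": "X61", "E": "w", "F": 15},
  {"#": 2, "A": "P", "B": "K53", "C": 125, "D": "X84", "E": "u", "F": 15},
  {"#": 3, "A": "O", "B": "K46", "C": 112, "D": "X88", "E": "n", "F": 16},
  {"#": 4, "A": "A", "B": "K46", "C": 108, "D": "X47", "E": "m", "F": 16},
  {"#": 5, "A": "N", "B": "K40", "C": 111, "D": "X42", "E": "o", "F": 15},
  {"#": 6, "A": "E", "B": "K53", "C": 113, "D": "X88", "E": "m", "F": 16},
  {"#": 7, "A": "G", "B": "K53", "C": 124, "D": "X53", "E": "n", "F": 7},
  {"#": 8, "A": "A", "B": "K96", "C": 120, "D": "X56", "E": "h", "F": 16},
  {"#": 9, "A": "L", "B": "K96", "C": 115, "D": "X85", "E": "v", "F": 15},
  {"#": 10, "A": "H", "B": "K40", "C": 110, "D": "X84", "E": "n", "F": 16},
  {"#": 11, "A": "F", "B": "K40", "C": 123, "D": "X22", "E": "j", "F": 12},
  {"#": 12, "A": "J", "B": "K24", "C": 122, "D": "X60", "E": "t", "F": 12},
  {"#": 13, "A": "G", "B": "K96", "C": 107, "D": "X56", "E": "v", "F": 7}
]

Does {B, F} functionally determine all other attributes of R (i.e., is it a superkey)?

No

Rows 3 and 4 have the same {B, F} value (B=K46, F=16) but are distinct tuples, so {B, F} does not determine every attribute — not a superkey.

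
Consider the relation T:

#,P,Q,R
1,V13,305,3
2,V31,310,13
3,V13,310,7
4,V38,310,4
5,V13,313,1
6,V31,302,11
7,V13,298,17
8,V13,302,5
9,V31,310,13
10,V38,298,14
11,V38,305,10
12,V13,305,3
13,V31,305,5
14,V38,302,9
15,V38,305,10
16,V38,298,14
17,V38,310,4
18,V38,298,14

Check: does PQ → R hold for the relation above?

Yes

(P=V13, Q=305): rows 1, 12 → R = 3, 3 ✓
(P=V31, Q=310): rows 2, 9 → R = 13, 13 ✓
(P=V13, Q=310): row 3 → R = 7 ✓
(P=V38, Q=310): rows 4, 17 → R = 4, 4 ✓
(P=V13, Q=313): row 5 → R = 1 ✓
(P=V31, Q=302): row 6 → R = 11 ✓
(P=V13, Q=298): row 7 → R = 17 ✓
(P=V13, Q=302): row 8 → R = 5 ✓
(P=V38, Q=298): rows 10, 16, 18 → R = 14, 14, 14 ✓
(P=V38, Q=305): rows 11, 15 → R = 10, 10 ✓
(P=V31, Q=305): row 13 → R = 5 ✓
(P=V38, Q=302): row 14 → R = 9 ✓
Every PQ value is associated with a single R value, so PQ → R holds.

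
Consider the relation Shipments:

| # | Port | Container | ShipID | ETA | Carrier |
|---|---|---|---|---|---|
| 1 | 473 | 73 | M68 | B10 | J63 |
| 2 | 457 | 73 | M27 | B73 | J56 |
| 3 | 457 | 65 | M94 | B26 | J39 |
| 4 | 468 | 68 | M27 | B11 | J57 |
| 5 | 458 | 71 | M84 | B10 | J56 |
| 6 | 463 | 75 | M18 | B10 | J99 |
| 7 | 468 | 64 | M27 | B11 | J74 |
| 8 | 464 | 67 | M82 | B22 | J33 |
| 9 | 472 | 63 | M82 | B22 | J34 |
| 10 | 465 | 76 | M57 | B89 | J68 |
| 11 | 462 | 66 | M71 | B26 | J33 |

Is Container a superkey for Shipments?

No

Rows 1 and 2 have the same Container value Container=73 but are distinct tuples, so Container does not determine every attribute — not a superkey.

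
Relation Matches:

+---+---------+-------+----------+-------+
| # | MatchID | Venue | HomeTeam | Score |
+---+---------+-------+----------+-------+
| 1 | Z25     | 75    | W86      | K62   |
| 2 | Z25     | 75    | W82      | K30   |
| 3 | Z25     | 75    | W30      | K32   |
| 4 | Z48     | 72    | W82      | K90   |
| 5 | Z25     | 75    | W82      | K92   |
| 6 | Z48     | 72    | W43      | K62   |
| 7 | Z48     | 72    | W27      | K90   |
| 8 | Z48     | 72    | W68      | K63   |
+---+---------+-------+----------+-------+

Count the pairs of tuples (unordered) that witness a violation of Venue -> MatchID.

Venue=75: all 4 rows agree on MatchID — 0 pairs.
Venue=72: all 4 rows agree on MatchID — 0 pairs.

0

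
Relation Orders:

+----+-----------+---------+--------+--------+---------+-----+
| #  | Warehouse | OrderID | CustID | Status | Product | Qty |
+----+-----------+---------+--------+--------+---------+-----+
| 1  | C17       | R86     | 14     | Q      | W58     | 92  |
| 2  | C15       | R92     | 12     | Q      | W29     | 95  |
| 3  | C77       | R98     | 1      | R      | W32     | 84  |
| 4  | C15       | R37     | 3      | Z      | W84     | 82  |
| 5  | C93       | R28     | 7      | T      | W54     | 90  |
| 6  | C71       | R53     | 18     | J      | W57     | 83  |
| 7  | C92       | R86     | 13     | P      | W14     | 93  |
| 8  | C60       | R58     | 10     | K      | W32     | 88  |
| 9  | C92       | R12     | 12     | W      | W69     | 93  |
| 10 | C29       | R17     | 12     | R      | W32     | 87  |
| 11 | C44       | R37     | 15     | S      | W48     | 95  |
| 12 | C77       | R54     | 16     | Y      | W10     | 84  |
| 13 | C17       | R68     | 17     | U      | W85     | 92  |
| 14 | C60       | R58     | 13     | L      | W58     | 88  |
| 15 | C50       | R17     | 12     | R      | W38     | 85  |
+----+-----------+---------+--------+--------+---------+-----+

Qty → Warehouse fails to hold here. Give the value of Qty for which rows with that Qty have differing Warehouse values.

Qty=92: rows 1, 13 → Warehouse = C17, C17 ✓
Qty=95: rows 2, 11 → Warehouse takes values {C15, C44} — violation
Qty=84: rows 3, 12 → Warehouse = C77, C77 ✓
Qty=82: row 4 → Warehouse = C15 ✓
Qty=90: row 5 → Warehouse = C93 ✓
Qty=83: row 6 → Warehouse = C71 ✓
Qty=93: rows 7, 9 → Warehouse = C92, C92 ✓
Qty=88: rows 8, 14 → Warehouse = C60, C60 ✓
Qty=87: row 10 → Warehouse = C29 ✓
Qty=85: row 15 → Warehouse = C50 ✓
The only Qty value with inconsistent Warehouse is Qty=95.

95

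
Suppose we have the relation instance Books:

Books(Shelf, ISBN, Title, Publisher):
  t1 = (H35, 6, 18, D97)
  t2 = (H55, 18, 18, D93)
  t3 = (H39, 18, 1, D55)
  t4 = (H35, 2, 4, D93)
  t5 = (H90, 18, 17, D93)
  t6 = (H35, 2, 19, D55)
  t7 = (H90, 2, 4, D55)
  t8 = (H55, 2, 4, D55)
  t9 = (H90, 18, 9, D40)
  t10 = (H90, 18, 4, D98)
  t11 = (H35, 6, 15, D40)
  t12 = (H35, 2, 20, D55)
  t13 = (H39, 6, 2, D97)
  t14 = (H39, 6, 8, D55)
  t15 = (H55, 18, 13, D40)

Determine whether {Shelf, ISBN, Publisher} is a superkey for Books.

No

Rows 6 and 12 have the same {Shelf, ISBN, Publisher} value (Shelf=H35, ISBN=2, Publisher=D55) but are distinct tuples, so {Shelf, ISBN, Publisher} does not determine every attribute — not a superkey.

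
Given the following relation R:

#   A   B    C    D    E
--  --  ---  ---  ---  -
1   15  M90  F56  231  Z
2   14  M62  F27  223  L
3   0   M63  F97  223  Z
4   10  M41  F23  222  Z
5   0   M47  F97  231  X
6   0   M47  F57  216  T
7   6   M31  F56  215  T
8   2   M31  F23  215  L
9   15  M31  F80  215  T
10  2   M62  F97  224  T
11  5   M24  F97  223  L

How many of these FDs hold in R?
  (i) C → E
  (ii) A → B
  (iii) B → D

(i) C → E: C=F56: rows 1, 7 → E takes values {Z, T} — violation; C=F97: rows 3, 5, 10, 11 → E takes values {Z, X, T, L} — violation; C=F23: rows 4, 8 → E takes values {Z, L} — violation — fails.
(ii) A → B: A=15: rows 1, 9 → B takes values {M90, M31} — violation; A=0: rows 3, 5, 6 → B takes values {M63, M47} — violation; A=2: rows 8, 10 → B takes values {M31, M62} — violation — fails.
(iii) B → D: B=M62: rows 2, 10 → D takes values {223, 224} — violation; B=M47: rows 5, 6 → D takes values {231, 216} — violation — fails.
None of the 3 dependencies hold.

0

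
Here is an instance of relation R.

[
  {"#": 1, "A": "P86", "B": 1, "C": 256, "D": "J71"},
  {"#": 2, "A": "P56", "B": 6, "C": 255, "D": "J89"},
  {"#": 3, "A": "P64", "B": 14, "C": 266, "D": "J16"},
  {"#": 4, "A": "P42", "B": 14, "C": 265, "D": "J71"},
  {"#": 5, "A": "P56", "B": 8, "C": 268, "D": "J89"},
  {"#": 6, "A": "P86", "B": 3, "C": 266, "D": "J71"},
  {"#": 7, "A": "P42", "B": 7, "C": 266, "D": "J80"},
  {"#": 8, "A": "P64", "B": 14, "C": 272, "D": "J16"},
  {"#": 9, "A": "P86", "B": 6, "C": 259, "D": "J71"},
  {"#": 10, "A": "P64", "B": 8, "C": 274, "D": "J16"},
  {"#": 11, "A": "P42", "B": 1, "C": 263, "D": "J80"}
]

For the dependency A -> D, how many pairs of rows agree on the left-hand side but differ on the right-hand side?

2

A=P86: all 3 rows agree on D — 0 pairs.
A=P56: all 2 rows agree on D — 0 pairs.
A=P64: all 3 rows agree on D — 0 pairs.
A=P42: violating pairs (4,7), (4,11) — 2 pairs.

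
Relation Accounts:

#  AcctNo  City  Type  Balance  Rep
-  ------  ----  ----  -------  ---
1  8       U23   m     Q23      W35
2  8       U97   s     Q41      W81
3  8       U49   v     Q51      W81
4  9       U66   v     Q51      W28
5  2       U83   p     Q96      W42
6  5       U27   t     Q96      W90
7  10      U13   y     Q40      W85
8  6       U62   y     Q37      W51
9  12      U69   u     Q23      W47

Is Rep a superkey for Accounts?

Rows 2 and 3 have the same Rep value Rep=W81 but are distinct tuples, so Rep does not determine every attribute — not a superkey.

No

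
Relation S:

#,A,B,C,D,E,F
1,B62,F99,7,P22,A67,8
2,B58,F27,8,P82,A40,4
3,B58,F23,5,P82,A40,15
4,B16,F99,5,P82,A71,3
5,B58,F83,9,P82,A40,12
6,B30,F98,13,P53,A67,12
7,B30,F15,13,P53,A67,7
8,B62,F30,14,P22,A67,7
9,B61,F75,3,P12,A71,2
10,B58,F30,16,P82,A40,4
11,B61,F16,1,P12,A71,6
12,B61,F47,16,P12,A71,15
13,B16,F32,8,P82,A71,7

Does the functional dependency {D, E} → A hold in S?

(D=P22, E=A67): rows 1, 8 → A = B62, B62 ✓
(D=P82, E=A40): rows 2, 3, 5, 10 → A = B58, B58, B58, B58 ✓
(D=P82, E=A71): rows 4, 13 → A = B16, B16 ✓
(D=P53, E=A67): rows 6, 7 → A = B30, B30 ✓
(D=P12, E=A71): rows 9, 11, 12 → A = B61, B61, B61 ✓
Every {D, E} value is associated with a single A value, so {D, E} → A holds.

Yes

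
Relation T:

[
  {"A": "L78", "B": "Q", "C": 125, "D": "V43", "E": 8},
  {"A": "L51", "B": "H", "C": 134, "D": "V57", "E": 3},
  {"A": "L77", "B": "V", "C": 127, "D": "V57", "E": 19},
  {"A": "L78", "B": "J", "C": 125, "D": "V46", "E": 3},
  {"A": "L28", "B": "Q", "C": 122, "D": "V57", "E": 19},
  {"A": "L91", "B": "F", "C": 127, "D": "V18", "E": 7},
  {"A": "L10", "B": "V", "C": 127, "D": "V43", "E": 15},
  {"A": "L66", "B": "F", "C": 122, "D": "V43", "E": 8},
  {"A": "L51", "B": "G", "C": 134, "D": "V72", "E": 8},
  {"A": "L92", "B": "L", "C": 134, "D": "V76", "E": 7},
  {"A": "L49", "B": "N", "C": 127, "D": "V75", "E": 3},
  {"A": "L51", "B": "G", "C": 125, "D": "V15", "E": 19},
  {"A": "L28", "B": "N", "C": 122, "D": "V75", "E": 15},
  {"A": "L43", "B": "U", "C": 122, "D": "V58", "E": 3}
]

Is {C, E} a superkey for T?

Yes

All 14 rows have distinct {C, E} values, so {C, E} → (all attributes) holds and {C, E} is a superkey.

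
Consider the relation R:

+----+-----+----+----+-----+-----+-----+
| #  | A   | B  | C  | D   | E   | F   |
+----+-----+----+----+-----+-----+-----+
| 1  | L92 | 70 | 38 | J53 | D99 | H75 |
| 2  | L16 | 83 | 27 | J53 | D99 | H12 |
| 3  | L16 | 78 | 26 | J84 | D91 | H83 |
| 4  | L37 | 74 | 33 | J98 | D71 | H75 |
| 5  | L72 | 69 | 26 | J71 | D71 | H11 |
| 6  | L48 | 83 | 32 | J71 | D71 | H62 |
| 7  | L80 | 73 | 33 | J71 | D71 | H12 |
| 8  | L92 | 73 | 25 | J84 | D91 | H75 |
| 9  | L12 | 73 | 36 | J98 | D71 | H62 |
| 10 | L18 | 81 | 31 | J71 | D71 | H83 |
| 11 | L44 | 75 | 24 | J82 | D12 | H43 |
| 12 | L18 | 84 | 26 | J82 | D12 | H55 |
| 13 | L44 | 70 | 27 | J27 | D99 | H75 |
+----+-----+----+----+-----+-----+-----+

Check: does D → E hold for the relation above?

Yes

D=J53: rows 1, 2 → E = D99, D99 ✓
D=J84: rows 3, 8 → E = D91, D91 ✓
D=J98: rows 4, 9 → E = D71, D71 ✓
D=J71: rows 5, 6, 7, 10 → E = D71, D71, D71, D71 ✓
D=J82: rows 11, 12 → E = D12, D12 ✓
D=J27: row 13 → E = D99 ✓
Every D value is associated with a single E value, so D → E holds.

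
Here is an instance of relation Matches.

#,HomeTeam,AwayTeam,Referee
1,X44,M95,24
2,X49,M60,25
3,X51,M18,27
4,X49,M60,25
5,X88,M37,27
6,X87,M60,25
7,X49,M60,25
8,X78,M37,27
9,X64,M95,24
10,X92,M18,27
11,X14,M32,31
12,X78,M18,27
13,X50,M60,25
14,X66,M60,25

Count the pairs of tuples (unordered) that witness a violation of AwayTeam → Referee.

0

AwayTeam=M95: all 2 rows agree on Referee — 0 pairs.
AwayTeam=M60: all 6 rows agree on Referee — 0 pairs.
AwayTeam=M18: all 3 rows agree on Referee — 0 pairs.
AwayTeam=M37: all 2 rows agree on Referee — 0 pairs.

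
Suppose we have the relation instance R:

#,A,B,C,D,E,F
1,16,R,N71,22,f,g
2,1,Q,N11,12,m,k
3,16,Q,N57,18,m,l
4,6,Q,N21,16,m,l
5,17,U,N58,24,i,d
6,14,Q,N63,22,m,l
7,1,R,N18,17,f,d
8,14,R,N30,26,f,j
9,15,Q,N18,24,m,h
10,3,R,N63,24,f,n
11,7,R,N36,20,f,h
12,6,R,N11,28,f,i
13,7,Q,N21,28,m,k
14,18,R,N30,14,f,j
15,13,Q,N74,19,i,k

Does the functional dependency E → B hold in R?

No

E=f: rows 1, 7, 8, 10, 11, 12, 14 → B = R, R, R, R, R, R, R ✓
E=m: rows 2, 3, 4, 6, 9, 13 → B = Q, Q, Q, Q, Q, Q ✓
E=i: rows 5, 15 → B takes values {U, Q} — violation
Two rows agree on E but differ on B, so E → B does not hold.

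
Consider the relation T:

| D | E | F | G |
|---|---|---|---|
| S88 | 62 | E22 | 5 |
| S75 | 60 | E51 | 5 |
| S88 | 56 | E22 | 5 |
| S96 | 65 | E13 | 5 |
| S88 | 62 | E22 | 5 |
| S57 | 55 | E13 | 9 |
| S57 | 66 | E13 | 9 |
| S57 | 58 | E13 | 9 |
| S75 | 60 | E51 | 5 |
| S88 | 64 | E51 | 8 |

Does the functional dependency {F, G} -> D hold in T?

Yes

(F=E22, G=5): 3 rows → D = S88, S88, S88 ✓
(F=E51, G=5): 2 rows → D = S75, S75 ✓
(F=E13, G=5): 1 row → D = S96 ✓
(F=E13, G=9): 3 rows → D = S57, S57, S57 ✓
(F=E51, G=8): 1 row → D = S88 ✓
Every {F, G} value is associated with a single D value, so {F, G} -> D holds.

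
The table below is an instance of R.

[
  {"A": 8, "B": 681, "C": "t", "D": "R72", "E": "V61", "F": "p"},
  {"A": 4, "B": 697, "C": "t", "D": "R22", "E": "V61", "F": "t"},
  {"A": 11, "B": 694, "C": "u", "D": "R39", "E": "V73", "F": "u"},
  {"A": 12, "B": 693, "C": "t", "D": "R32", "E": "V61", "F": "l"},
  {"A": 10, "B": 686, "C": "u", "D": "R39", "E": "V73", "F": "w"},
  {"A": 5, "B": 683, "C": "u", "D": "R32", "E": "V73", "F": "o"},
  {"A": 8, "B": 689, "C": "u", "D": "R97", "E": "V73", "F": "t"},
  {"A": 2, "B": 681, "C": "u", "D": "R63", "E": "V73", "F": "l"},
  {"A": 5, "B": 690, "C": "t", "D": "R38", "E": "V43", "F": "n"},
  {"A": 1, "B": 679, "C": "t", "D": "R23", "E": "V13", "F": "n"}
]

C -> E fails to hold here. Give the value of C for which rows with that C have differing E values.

t

C=t: 5 rows → E takes values {V61, V43, V13} — violation
C=u: 5 rows → E = V73, V73, V73, V73, V73 ✓
The only C value with inconsistent E is C=t.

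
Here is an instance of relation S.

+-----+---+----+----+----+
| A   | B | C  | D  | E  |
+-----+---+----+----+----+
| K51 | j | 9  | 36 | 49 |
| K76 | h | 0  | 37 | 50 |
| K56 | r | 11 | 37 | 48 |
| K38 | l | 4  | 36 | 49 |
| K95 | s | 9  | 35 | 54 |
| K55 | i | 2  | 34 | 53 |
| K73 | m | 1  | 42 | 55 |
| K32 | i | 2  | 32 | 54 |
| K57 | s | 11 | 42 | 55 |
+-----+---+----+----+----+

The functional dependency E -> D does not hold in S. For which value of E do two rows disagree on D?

E=49: 2 rows → D = 36, 36 ✓
E=50: 1 row → D = 37 ✓
E=48: 1 row → D = 37 ✓
E=54: 2 rows → D takes values {35, 32} — violation
E=53: 1 row → D = 34 ✓
E=55: 2 rows → D = 42, 42 ✓
The only E value with inconsistent D is E=54.

54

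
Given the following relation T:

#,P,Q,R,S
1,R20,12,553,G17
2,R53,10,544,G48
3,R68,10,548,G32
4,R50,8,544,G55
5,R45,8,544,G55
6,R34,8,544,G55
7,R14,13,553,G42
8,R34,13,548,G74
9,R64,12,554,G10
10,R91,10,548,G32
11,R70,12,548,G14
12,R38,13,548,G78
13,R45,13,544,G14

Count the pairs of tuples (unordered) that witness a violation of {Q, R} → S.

1

(Q=10, R=548): all 2 rows agree on S — 0 pairs.
(Q=8, R=544): all 3 rows agree on S — 0 pairs.
(Q=13, R=548): violating pairs (8,12) — 1 pair.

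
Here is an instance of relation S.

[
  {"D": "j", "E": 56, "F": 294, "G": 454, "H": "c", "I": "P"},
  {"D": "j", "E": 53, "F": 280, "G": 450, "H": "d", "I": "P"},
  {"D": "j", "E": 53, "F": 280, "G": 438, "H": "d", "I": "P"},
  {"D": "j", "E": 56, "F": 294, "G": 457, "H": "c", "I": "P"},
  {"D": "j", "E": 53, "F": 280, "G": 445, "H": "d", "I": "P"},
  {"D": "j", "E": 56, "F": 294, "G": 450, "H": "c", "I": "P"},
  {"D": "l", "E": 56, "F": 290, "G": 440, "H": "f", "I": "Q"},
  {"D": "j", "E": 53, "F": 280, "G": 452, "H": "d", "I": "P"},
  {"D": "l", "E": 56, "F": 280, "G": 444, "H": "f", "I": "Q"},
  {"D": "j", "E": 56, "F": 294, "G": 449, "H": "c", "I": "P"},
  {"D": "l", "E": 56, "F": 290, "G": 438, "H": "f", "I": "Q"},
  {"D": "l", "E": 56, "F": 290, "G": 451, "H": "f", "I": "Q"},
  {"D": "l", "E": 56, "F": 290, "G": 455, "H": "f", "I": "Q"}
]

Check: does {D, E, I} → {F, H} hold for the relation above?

(D=j, E=56, I=P): 4 rows → {F,H} = (294, c), (294, c), (294, c), (294, c) ✓
(D=j, E=53, I=P): 4 rows → {F,H} = (280, d), (280, d), (280, d), (280, d) ✓
(D=l, E=56, I=Q): 5 rows → {F,H} takes values {(290, f), (280, f)} — violation
Two rows agree on {D, E, I} but differ on {F, H}, so {D, E, I} → {F, H} does not hold.

No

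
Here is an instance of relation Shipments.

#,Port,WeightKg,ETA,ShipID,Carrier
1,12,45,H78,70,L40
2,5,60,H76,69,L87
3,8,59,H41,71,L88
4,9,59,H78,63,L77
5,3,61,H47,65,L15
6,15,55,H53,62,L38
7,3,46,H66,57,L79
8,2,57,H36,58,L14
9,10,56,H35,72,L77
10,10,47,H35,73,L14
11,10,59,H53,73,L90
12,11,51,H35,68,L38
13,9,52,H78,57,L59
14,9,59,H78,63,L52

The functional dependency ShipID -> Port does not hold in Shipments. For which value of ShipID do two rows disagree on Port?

57

ShipID=70: row 1 → Port = 12 ✓
ShipID=69: row 2 → Port = 5 ✓
ShipID=71: row 3 → Port = 8 ✓
ShipID=63: rows 4, 14 → Port = 9, 9 ✓
ShipID=65: row 5 → Port = 3 ✓
ShipID=62: row 6 → Port = 15 ✓
ShipID=57: rows 7, 13 → Port takes values {3, 9} — violation
ShipID=58: row 8 → Port = 2 ✓
ShipID=72: row 9 → Port = 10 ✓
ShipID=73: rows 10, 11 → Port = 10, 10 ✓
ShipID=68: row 12 → Port = 11 ✓
The only ShipID value with inconsistent Port is ShipID=57.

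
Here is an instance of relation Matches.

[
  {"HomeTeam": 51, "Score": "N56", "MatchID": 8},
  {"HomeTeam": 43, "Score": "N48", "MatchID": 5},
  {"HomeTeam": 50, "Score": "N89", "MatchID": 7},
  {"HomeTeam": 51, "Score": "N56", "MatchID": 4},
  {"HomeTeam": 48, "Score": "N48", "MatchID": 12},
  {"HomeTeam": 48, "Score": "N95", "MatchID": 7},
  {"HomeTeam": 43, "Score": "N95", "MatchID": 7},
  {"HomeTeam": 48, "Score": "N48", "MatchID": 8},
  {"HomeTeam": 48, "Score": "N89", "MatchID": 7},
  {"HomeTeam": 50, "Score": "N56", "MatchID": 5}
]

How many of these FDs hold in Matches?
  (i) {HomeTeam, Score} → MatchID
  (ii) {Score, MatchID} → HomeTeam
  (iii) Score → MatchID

(i) {HomeTeam, Score} → MatchID: (HomeTeam=51, Score=N56): 2 rows → MatchID takes values {8, 4} — violation; (HomeTeam=48, Score=N48): 2 rows → MatchID takes values {12, 8} — violation — fails.
(ii) {Score, MatchID} → HomeTeam: (Score=N89, MatchID=7): 2 rows → HomeTeam takes values {50, 48} — violation; (Score=N95, MatchID=7): 2 rows → HomeTeam takes values {48, 43} — violation — fails.
(iii) Score → MatchID: Score=N56: 3 rows → MatchID takes values {8, 4, 5} — violation; Score=N48: 3 rows → MatchID takes values {5, 12, 8} — violation — fails.
None of the 3 dependencies hold.

0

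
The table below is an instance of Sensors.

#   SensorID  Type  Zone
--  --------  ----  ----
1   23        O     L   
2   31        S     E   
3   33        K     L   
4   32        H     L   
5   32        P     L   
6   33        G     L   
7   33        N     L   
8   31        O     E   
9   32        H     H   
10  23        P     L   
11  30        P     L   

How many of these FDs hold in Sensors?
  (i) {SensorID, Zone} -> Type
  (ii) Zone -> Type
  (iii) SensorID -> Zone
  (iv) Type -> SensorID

0

(i) {SensorID, Zone} -> Type: (SensorID=23, Zone=L): rows 1, 10 → Type takes values {O, P} — violation; (SensorID=31, Zone=E): rows 2, 8 → Type takes values {S, O} — violation; (SensorID=33, Zone=L): rows 3, 6, 7 → Type takes values {K, G, N} — violation; (SensorID=32, Zone=L): rows 4, 5 → Type takes values {H, P} — violation — fails.
(ii) Zone -> Type: Zone=L: rows 1, 3, 4, 5, 6, 7, 10, 11 → Type takes values {O, K, H, P, G, N} — violation; Zone=E: rows 2, 8 → Type takes values {S, O} — violation — fails.
(iii) SensorID -> Zone: SensorID=32: rows 4, 5, 9 → Zone takes values {L, H} — violation — fails.
(iv) Type -> SensorID: Type=O: rows 1, 8 → SensorID takes values {23, 31} — violation; Type=P: rows 5, 10, 11 → SensorID takes values {32, 23, 30} — violation — fails.
None of the 4 dependencies hold.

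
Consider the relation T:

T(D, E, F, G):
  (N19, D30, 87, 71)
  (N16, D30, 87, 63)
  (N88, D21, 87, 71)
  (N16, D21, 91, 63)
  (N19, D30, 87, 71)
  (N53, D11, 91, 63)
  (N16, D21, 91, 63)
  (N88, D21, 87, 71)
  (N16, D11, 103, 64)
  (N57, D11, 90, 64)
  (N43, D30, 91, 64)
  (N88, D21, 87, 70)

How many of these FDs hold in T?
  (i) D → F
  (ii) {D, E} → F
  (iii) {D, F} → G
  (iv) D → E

1

(i) D → F: D=N16: 4 rows → F takes values {87, 91, 103} — violation — fails.
(ii) {D, E} → F: every LHS value maps to a single RHS value — holds.
(iii) {D, F} → G: (D=N88, F=87): 3 rows → G takes values {71, 70} — violation — fails.
(iv) D → E: D=N16: 4 rows → E takes values {D30, D21, D11} — violation — fails.
1 of the 4 dependencies holds.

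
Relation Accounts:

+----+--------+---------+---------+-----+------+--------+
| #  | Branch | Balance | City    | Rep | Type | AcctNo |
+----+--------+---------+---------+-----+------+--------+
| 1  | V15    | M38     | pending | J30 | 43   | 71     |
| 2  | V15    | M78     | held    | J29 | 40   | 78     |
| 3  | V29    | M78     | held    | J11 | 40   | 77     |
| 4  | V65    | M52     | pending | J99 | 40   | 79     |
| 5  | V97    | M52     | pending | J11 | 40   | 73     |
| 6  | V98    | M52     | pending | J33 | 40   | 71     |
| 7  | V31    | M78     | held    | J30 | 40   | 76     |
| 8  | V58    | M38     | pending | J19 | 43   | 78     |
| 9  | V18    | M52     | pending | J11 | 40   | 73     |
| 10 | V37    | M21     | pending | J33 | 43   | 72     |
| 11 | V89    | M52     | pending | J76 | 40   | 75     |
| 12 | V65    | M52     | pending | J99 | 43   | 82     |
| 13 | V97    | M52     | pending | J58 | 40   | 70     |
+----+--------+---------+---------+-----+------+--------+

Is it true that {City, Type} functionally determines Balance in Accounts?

No

(City=pending, Type=43): rows 1, 8, 10, 12 → Balance takes values {M38, M21, M52} — violation
(City=held, Type=40): rows 2, 3, 7 → Balance = M78, M78, M78 ✓
(City=pending, Type=40): rows 4, 5, 6, 9, 11, 13 → Balance = M52, M52, M52, M52, M52, M52 ✓
Two rows agree on {City, Type} but differ on Balance, so {City, Type} -> Balance does not hold.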